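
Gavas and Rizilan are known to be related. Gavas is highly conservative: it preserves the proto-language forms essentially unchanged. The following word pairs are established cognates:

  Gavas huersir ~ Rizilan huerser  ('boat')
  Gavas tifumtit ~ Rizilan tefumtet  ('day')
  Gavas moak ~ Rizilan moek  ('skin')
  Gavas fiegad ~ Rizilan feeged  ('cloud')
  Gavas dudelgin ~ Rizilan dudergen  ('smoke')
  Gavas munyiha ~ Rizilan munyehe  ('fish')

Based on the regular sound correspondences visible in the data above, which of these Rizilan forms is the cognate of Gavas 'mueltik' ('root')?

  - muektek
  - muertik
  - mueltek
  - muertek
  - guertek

dudelgin ~ dudergen — Gavas l corresponds to Rizilan r after a vowel, before a consonant other than r, m, n, p, b, f, v.
tifumtit ~ tefumtet, munyiha ~ munyehe — Gavas i corresponds to Rizilan e after a consonant, before a consonant other than r, m, n, p, b, f, v.
Applying these to Gavas 'mueltik':
  mueltik → muertik   (l→r after a vowel, before a consonant other than r, m, n, p, b, f, v)
  muertik → muertek   (i→e after a consonant, before a consonant other than r, m, n, p, b, f, v)
So the Rizilan cognate is 'muertek'.

muertek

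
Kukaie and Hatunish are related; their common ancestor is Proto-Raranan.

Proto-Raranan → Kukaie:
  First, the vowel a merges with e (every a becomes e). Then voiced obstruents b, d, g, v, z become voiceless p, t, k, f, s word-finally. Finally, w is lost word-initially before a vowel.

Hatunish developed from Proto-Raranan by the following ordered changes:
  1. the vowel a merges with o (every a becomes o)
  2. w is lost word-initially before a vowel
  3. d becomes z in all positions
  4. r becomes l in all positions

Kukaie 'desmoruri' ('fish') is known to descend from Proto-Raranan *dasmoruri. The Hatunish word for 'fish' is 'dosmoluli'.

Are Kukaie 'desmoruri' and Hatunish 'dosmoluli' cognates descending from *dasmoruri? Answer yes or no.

Derive the expected Hatunish reflex of *dasmoruri:
Hatunish: *dasmoruri
  dasmoruri → dosmoruri   [vowel merger]
  dosmoruri (rule 2 does not apply)
  dosmoruri → zosmoruri   [unconditioned shift]
  zosmoruri → zosmoluli   [unconditioned shift]
  giving Hatunish zosmoluli.
The regular Hatunish reflex would be 'zosmoluli', but the attested form is 'dosmoluli'. The correspondence is irregular, so they are not cognates (the Hatunish form has a different source).

no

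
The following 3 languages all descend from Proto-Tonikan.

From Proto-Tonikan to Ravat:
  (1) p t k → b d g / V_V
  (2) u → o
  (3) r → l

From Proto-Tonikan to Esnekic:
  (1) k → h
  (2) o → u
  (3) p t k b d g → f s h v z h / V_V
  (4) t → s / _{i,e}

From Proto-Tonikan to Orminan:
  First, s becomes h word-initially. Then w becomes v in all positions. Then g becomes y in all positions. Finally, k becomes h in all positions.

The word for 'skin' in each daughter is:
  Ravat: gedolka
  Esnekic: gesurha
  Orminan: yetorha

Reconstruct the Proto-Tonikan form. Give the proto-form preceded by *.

Position 3: Ravat has d, Esnekic has s, Orminan has t. Orminan preserves t here (none of its changes turn any other segment into t), so the proto-segment is *t.
Position 4: Ravat has o, Esnekic has u, Orminan has o. Orminan preserves o here (none of its changes turn any other segment into o), so the proto-segment is *o.
Position 5: Ravat has l, Esnekic has r, Orminan has r. Esnekic preserves r here (none of its changes turn any other segment into r), so the proto-segment is *r.
This points to *getorka. Verify forward in each daughter:
Ravat: *getorka > gedorka > gedolka  (by intervocalic voicing, unconditioned shift)
Esnekic: start from *getorka.
  rule 1 (unconditioned shift): getorka → getorha
  rule 2 (vowel merger): getorha → geturha
  rule 3 (intervocalic lenition): geturha → gesurha
  rule 4: no change — gesurha
  ⇒ Esnekic gesurha
Orminan: *getorka > yetorka > yetorha  (by unconditioned shift, unconditioned shift)
Only *getorka yields all of Ravat gedolka, Esnekic gesurha, Orminan yetorha.

*getorka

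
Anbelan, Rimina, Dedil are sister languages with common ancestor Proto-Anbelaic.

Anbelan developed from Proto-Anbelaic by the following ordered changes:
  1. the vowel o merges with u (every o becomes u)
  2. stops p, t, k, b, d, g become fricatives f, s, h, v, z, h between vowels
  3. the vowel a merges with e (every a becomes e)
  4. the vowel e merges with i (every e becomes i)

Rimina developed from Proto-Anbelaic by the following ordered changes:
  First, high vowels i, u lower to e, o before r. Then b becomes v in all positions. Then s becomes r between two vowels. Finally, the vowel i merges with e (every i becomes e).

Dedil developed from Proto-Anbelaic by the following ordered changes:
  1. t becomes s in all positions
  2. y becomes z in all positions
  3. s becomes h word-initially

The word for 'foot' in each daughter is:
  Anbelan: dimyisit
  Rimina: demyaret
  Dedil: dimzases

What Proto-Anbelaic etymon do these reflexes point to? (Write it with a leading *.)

*dimyaset

Position 2: Anbelan has i, Rimina has e, Dedil has i. Dedil preserves i here (none of its changes turn any other segment into i), so the proto-segment is *i.
Position 7: Anbelan has i, Rimina has e, Dedil has e. Dedil preserves e here (none of its changes turn any other segment into e), so the proto-segment is *e.
Continuing position by position gives *dimyaset; check it forward:
Anbelan: start from *dimyaset.
  rule 1: no change — dimyaset
  rule 2: no change — dimyaset
  rule 3 (vowel merger): dimyaset → dimyeset
  rule 4 (vowel merger): dimyeset → dimyisit
  ⇒ Anbelan dimyisit
Rimina: *dimyaset
  dimyaset (rule 1 does not apply)
  dimyaset (rule 2 does not apply)
  dimyaset → dimyaret   [rhotacism]
  dimyaret → demyaret   [vowel merger]
  giving Rimina demyaret.
Dedil: *dimyaset > dimyases > dimzases  (by unconditioned shift, unconditioned shift)
Only *dimyaset yields all of Anbelan dimyisit, Rimina demyaret, Dedil dimzases.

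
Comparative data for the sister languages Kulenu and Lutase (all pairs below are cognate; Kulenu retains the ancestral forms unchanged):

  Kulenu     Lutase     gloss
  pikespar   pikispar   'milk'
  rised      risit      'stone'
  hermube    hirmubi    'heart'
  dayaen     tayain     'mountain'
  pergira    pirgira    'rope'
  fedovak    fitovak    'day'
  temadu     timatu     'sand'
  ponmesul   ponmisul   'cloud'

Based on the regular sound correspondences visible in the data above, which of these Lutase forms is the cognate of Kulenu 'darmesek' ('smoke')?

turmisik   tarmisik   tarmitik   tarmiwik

tarmisik

dayaen ~ tayain — Kulenu d corresponds to Lutase t word-initially before a back vowel.
pikespar ~ pikispar, rised ~ risit — Kulenu e corresponds to Lutase i after a consonant, before a consonant other than r, m, n, p, b, f, v.
Applying these to Kulenu 'darmesek':
  darmesek → tarmesek   (d→t word-initially before a back vowel)
  tarmesek → tarmisek   (e→i after a consonant, before a consonant other than r, m, n, p, b, f, v)
  tarmisek → tarmisik   (e→i after a consonant, before a consonant other than r, m, n, p, b, f, v)
So the Lutase cognate is 'tarmisik'.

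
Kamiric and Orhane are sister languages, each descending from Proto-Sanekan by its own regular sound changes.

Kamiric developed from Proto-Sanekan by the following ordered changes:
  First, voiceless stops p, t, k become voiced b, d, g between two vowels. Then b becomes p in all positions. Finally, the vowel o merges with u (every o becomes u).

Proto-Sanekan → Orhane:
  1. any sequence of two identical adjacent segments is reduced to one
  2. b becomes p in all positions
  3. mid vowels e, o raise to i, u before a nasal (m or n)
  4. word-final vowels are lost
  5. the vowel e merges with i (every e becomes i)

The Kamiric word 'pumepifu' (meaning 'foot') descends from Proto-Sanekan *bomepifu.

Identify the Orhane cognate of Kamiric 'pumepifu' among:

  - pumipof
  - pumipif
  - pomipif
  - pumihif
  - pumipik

pumipif

Orhane: *bomepifu > pomepifu > pumepifu > pumepif > pumipif  (by unconditioned shift, pre-nasal raising, apocope, vowel merger)
Among the options, 'pumipif' alone shows every Orhane change applied in order.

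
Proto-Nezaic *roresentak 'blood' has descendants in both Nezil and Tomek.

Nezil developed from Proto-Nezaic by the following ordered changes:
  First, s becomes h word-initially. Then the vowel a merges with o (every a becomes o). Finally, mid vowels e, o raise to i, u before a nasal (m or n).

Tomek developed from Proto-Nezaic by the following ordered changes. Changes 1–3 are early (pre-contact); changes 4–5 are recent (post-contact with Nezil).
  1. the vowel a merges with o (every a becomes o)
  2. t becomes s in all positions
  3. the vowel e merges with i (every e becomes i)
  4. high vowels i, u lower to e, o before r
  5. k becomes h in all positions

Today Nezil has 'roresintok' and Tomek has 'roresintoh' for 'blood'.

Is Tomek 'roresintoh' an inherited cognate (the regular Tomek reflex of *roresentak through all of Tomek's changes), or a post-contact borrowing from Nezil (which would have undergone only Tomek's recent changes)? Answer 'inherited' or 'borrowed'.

If inherited, *roresentak would pass through all of Tomek's changes:
Tomek: start from *roresentak.
  rule 1 (vowel merger): roresentak → roresentok
  rule 2 (unconditioned shift): roresentok → roresensok
  rule 3 (vowel merger): roresensok → rorisinsok
  rule 4: no change — rorisinsok
  rule 5 (unconditioned shift): rorisinsok → rorisinsoh
  ⇒ Tomek rorisinsoh
If borrowed from Nezil 'roresintok' after the early changes, it would undergo only the recent ones:
  rule 4 (pre-rhotic lowering): no change (roresintok)
  rule 5 (unconditioned shift): roresintok → roresintoh
  ⇒ as a loan: roresintoh
Tomek 'roresintoh' matches the loan outcome 'roresintoh', not the inherited 'rorisinsoh' — it skipped the early Tomek changes, so it was borrowed from Nezil.

borrowed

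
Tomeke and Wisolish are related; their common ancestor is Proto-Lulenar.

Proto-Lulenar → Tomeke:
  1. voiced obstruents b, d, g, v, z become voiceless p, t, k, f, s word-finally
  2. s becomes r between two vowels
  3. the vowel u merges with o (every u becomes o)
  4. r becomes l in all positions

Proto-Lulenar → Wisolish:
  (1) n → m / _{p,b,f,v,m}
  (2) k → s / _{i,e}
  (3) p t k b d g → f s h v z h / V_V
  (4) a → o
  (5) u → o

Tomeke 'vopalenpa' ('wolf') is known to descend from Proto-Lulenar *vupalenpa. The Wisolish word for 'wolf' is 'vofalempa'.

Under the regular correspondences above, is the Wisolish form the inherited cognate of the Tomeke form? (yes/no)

no

Derive the expected Wisolish reflex of *vupalenpa:
Wisolish: start from *vupalenpa.
  rule 1 (nasal place assimilation): vupalenpa → vupalempa
  rule 2: no change — vupalempa
  rule 3 (intervocalic lenition): vupalempa → vufalempa
  rule 4 (vowel merger): vufalempa → vufolempo
  rule 5 (vowel merger): vufolempo → vofolempo
  ⇒ Wisolish vofolempo
The regular Wisolish reflex would be 'vofolempo', but the attested form is 'vofalempa'. The correspondence is irregular, so they are not cognates (the Wisolish form has a different source).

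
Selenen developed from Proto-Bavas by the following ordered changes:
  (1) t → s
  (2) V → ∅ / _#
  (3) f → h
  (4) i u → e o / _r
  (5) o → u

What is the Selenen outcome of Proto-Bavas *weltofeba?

Selenen: start from *weltofeba.
  rule 1 (unconditioned shift): weltofeba → welsofeba
  rule 2 (apocope): welsofeba → welsofeb
  rule 3 (unconditioned shift): welsofeb → welsoheb
  rule 4: no change — welsoheb
  rule 5 (vowel merger): welsoheb → welsuheb
  ⇒ Selenen welsuheb

welsuheb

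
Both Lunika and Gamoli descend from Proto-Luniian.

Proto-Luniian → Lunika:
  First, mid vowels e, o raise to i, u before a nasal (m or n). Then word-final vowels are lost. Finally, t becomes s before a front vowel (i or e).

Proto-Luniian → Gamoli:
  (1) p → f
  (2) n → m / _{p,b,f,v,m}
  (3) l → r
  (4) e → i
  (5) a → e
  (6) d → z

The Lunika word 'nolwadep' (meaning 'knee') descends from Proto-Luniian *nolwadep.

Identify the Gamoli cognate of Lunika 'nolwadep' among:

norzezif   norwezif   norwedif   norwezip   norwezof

Gamoli: *nolwadep > nolwadef > norwadef > norwadif > norwedif > norwezif  (by unconditioned shift, unconditioned shift, vowel merger, vowel merger, unconditioned shift)

norwezif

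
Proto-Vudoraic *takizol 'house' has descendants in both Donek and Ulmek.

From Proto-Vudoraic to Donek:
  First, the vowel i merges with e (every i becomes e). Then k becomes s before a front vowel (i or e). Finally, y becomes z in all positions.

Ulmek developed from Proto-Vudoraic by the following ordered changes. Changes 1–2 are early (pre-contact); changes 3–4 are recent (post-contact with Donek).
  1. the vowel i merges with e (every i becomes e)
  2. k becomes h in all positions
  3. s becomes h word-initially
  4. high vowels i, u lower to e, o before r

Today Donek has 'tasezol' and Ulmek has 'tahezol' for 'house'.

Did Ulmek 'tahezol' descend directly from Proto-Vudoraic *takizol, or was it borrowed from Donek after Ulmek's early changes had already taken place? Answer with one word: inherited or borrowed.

If inherited, *takizol would pass through all of Ulmek's changes:
Ulmek: start from *takizol.
  rule 1 (vowel merger): takizol → takezol
  rule 2 (unconditioned shift): takezol → tahezol
  rule 3: no change — tahezol
  rule 4: no change — tahezol
  ⇒ Ulmek tahezol
If borrowed from Donek 'tasezol' after the early changes, it would undergo only the recent ones:
  rule 3 (debuccalisation): no change (tasezol)
  rule 4 (pre-rhotic lowering): no change (tasezol)
  ⇒ as a loan: tasezol
Ulmek 'tahezol' matches the inherited outcome exactly, so it is an inherited cognate, not a loan.

inherited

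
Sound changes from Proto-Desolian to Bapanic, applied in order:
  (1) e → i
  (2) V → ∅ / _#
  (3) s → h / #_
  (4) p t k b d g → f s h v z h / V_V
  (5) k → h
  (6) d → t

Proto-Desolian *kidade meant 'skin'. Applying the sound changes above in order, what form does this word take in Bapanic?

Bapanic: *kidade > kidadi > kidad > kizad > hizad > hizat  (by vowel merger, apocope, intervocalic lenition, unconditioned shift, unconditioned shift)

hizat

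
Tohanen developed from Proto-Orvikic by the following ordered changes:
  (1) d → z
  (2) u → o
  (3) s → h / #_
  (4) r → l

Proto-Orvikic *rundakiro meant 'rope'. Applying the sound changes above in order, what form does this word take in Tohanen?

Tohanen: *rundakiro
  rundakiro → runzakiro   [unconditioned shift]
  runzakiro → ronzakiro   [vowel merger]
  ronzakiro (rule 3 does not apply)
  ronzakiro → lonzakilo   [unconditioned shift]
  giving Tohanen lonzakilo.

lonzakilo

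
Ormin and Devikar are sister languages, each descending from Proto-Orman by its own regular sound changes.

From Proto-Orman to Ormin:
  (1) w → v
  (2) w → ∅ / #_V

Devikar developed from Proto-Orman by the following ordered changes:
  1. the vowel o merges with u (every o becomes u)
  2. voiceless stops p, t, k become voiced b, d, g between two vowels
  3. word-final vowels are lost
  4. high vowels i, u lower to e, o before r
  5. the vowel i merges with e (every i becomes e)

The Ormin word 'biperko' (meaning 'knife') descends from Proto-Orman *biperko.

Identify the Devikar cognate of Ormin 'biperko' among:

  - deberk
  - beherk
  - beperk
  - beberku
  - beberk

beberk

Devikar: start from *biperko.
  rule 1 (vowel merger): biperko → biperku
  rule 2 (intervocalic voicing): biperku → biberku
  rule 3 (apocope): biberku → biberk
  rule 4: no change — biberk
  rule 5 (vowel merger): biberk → beberk
  ⇒ Devikar beberk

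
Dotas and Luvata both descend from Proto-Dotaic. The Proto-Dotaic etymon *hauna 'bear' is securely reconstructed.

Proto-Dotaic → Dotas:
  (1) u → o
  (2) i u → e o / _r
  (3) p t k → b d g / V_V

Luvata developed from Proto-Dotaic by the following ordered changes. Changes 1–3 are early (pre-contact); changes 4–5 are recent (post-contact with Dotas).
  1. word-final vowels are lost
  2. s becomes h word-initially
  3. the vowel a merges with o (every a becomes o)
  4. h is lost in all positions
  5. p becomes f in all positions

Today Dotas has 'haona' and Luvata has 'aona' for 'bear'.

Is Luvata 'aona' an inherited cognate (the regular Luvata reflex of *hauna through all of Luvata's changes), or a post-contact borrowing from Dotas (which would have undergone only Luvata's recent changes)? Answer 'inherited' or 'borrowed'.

If inherited, *hauna would pass through all of Luvata's changes:
Luvata: *hauna
  hauna → haun   [apocope]
  haun (rule 2 does not apply)
  haun → houn   [vowel merger]
  houn → oun   [h-loss]
  oun (rule 5 does not apply)
  giving Luvata oun.
If borrowed from Dotas 'haona' after the early changes, it would undergo only the recent ones:
  rule 4 (h-loss): haona → aona
  rule 5 (unconditioned shift): no change (aona)
  ⇒ as a loan: aona
Luvata 'aona' matches the loan outcome 'aona', not the inherited 'oun' — it skipped the early Luvata changes, so it was borrowed from Dotas.

borrowed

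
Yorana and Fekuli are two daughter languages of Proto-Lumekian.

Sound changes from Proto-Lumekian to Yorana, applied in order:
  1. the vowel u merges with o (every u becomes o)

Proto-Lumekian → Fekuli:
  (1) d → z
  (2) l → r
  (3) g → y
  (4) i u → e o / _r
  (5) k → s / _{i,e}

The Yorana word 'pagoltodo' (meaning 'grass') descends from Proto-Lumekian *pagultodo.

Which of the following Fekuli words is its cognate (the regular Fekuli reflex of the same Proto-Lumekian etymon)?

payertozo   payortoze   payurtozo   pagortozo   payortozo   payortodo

Fekuli: *pagultodo
  pagultodo → pagultozo   [unconditioned shift]
  pagultozo → pagurtozo   [unconditioned shift]
  pagurtozo → payurtozo   [unconditioned shift]
  payurtozo → payortozo   [pre-rhotic lowering]
  payortozo (rule 5 does not apply)
  giving Fekuli payortozo.
Only 'payortozo' matches the regular Fekuli development of *pagultodo.

payortozo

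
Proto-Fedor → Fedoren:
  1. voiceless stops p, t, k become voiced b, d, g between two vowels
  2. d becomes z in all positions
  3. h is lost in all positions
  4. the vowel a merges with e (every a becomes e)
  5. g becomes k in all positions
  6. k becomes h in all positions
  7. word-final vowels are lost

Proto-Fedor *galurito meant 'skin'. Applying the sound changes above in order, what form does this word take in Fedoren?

heluriz

Fedoren: *galurito > galurido > galurizo > gelurizo > kelurizo > helurizo > heluriz  (by intervocalic voicing, unconditioned shift, vowel merger, unconditioned shift, unconditioned shift, apocope)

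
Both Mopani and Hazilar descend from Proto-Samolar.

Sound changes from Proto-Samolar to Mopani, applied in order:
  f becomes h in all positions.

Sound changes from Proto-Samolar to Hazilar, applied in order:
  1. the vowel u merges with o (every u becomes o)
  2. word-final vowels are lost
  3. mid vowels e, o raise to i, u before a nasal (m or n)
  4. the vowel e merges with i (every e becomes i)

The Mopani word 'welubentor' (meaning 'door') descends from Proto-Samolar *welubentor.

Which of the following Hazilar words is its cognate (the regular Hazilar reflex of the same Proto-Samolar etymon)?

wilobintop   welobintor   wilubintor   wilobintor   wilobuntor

wilobintor

Hazilar: *welubentor
  welubentor → welobentor   [vowel merger]
  welobentor (rule 2 does not apply)
  welobentor → welobintor   [pre-nasal raising]
  welobintor → wilobintor   [vowel merger]
  giving Hazilar wilobintor.
The other candidates each miss or misapply at least one Hazilar change.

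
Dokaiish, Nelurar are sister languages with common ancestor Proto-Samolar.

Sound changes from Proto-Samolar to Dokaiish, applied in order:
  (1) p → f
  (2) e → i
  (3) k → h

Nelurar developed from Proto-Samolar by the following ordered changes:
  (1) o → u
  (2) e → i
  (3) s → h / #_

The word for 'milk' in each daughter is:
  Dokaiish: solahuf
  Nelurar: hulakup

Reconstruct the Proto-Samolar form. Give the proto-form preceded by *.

*solakup

Position 7: Dokaiish has f, Nelurar has p. Nelurar preserves p here (none of its changes turn any other segment into p), so the proto-segment is *p.
Position 2: Dokaiish has o, Nelurar has u. Dokaiish preserves o here (none of its changes turn any other segment into o), so the proto-segment is *o.
Position 1: Dokaiish has s, Nelurar has h. Dokaiish preserves s here (none of its changes turn any other segment into s), so the proto-segment is *s.
This points to *solakup. Verify forward in each daughter:
Dokaiish: *solakup
  solakup → solakuf   [unconditioned shift]
  solakuf (rule 2 does not apply)
  solakuf → solahuf   [unconditioned shift]
  giving Dokaiish solahuf.
Nelurar: start from *solakup.
  rule 1 (vowel merger): solakup → sulakup
  rule 2: no change — sulakup
  rule 3 (debuccalisation): sulakup → hulakup
  ⇒ Nelurar hulakup
Only *solakup yields all of Dokaiish solahuf, Nelurar hulakup.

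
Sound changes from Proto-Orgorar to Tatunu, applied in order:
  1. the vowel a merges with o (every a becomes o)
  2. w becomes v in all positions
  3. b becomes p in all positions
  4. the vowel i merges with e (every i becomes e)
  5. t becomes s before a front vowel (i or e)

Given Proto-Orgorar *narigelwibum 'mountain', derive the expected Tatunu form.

Tatunu: *narigelwibum
  narigelwibum → norigelwibum   [vowel merger]
  norigelwibum → norigelvibum   [unconditioned shift]
  norigelvibum → norigelvipum   [unconditioned shift]
  norigelvipum → noregelvepum   [vowel merger]
  noregelvepum (rule 5 does not apply)
  giving Tatunu noregelvepum.

noregelvepum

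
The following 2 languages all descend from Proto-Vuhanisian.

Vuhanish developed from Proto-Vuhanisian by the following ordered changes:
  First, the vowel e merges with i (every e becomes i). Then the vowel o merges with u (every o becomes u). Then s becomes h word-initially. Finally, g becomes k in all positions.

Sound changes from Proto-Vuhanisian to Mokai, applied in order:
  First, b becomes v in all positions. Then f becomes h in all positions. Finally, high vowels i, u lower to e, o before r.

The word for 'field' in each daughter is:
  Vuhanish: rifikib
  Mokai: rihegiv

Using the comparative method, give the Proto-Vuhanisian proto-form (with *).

Position 3: Vuhanish has f, Mokai has h. Vuhanish preserves f here (none of its changes turn any other segment into f), so the proto-segment is *f.
Position 5: Vuhanish has k, Mokai has g. Mokai preserves g here (none of its changes turn any other segment into g), so the proto-segment is *g.
Position 4: Vuhanish has i, Mokai has e. Taking the neighbouring segments as reconstructed: Vuhanish i could go back to *e or *i; Mokai e can only go back to *e — the one source consistent with every daughter is *e.
This points to *rifegib. Verify forward in each daughter:
Vuhanish: *rifegib
  rifegib → rifigib   [vowel merger]
  rifigib (rule 2 does not apply)
  rifigib (rule 3 does not apply)
  rifigib → rifikib   [unconditioned shift]
  giving Vuhanish rifikib.
Mokai: start from *rifegib.
  rule 1 (unconditioned shift): rifegib → rifegiv
  rule 2 (unconditioned shift): rifegiv → rihegiv
  rule 3: no change — rihegiv
  ⇒ Mokai rihegiv
*rifegib is the unique common source.

*rifegib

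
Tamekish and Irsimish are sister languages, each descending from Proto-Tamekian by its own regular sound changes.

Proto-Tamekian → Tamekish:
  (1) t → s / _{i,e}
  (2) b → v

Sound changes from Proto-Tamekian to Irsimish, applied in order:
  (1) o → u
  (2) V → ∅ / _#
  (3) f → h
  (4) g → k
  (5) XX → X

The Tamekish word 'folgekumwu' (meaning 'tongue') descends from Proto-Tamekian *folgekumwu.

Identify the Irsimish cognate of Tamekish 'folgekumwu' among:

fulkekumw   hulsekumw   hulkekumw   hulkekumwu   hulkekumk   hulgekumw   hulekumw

hulkekumw

Irsimish: *folgekumwu
  folgekumwu → fulgekumwu   [vowel merger]
  fulgekumwu → fulgekumw   [apocope]
  fulgekumw → hulgekumw   [unconditioned shift]
  hulgekumw → hulkekumw   [unconditioned shift]
  hulkekumw (rule 5 does not apply)
  giving Irsimish hulkekumw.
Only 'hulkekumw' matches the regular Irsimish development of *folgekumwu.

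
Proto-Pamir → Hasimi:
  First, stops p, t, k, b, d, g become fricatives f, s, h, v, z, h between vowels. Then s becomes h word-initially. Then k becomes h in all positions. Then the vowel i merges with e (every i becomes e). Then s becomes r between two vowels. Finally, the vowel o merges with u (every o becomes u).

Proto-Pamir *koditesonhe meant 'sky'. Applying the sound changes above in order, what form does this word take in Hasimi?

Hasimi: start from *koditesonhe.
  rule 1 (intervocalic lenition): koditesonhe → kozisesonhe
  rule 2: no change — kozisesonhe
  rule 3 (unconditioned shift): kozisesonhe → hozisesonhe
  rule 4 (vowel merger): hozisesonhe → hozesesonhe
  rule 5 (rhotacism): hozesesonhe → hozereronhe
  rule 6 (vowel merger): hozereronhe → huzererunhe
  ⇒ Hasimi huzererunhe

huzererunhe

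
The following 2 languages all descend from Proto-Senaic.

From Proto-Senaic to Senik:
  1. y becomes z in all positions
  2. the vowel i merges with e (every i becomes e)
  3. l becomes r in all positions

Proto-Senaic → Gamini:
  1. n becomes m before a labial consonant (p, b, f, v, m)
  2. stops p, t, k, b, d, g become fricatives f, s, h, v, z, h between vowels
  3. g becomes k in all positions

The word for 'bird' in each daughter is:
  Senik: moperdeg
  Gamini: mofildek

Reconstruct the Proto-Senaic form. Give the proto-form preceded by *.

*mopildeg

Position 5: Senik has r, Gamini has l. Gamini preserves l here (none of its changes turn any other segment into l), so the proto-segment is *l.
Position 3: Senik has p, Gamini has f. Senik preserves p here (none of its changes turn any other segment into p), so the proto-segment is *p.
Continuing position by position gives *mopildeg; check it forward:
Senik: start from *mopildeg.
  rule 1: no change — mopildeg
  rule 2 (vowel merger): mopildeg → mopeldeg
  rule 3 (unconditioned shift): mopeldeg → moperdeg
  ⇒ Senik moperdeg
Gamini: start from *mopildeg.
  rule 1: no change — mopildeg
  rule 2 (intervocalic lenition): mopildeg → mofildeg
  rule 3 (unconditioned shift): mofildeg → mofildek
  ⇒ Gamini mofildek
Only *mopildeg yields all of Senik moperdeg, Gamini mofildek.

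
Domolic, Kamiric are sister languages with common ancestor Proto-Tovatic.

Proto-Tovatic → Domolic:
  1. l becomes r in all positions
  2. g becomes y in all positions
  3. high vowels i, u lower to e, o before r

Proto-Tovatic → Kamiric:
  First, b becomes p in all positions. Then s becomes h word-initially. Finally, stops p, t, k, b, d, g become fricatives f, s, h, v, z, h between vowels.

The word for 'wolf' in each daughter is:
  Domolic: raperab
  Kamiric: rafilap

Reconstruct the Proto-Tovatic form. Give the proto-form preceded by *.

*rapilab

Position 7: Domolic has b, Kamiric has p. Domolic preserves b here (none of its changes turn any other segment into b), so the proto-segment is *b.
Position 4: Domolic has e, Kamiric has i. Kamiric preserves i here (none of its changes turn any other segment into i), so the proto-segment is *i.
Position 3: Domolic has p, Kamiric has f. Domolic preserves p here (none of its changes turn any other segment into p), so the proto-segment is *p.
Verify the candidate proto-form against each daughter:
Domolic: *rapilab > rapirab > raperab  (by unconditioned shift, pre-rhotic lowering)
Kamiric: *rapilab
  rapilab → rapilap   [unconditioned shift]
  rapilap (rule 2 does not apply)
  rapilap → rafilap   [intervocalic lenition]
  giving Kamiric rafilap.
Only *rapilab yields all of Domolic raperab, Kamiric rafilap.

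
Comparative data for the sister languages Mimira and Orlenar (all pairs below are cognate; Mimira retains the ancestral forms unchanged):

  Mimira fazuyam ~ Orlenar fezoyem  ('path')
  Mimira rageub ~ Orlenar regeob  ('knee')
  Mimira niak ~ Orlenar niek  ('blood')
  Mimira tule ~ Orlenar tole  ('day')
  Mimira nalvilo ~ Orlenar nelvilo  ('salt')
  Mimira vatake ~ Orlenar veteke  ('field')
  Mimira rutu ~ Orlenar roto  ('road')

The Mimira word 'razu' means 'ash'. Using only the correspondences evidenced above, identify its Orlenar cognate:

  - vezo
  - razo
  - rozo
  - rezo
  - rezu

fazuyam ~ fezoyem, rageub ~ regeob — Mimira a corresponds to Orlenar e after a consonant, before a consonant other than r, m, n, p, b, f, v.
rutu ~ roto — Mimira u corresponds to Orlenar o word-finally.
Applying these to Mimira 'razu':
  razu → rezu   (a→e after a consonant, before a consonant other than r, m, n, p, b, f, v)
  rezu → rezo   (u→o word-finally)
So the Orlenar cognate is 'rezo'.

rezo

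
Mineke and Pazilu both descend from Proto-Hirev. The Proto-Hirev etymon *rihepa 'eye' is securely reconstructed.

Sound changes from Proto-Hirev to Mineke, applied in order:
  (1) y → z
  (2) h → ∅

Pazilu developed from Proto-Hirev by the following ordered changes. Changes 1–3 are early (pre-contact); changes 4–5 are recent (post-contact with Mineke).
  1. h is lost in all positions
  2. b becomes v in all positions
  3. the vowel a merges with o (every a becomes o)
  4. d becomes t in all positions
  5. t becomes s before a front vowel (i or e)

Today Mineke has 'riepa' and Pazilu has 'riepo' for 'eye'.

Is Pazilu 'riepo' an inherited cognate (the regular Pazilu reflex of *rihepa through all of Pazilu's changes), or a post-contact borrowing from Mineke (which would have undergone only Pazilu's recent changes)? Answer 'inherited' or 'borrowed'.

If inherited, *rihepa would pass through all of Pazilu's changes:
Pazilu: *rihepa
  rihepa → riepa   [h-loss]
  riepa (rule 2 does not apply)
  riepa → riepo   [vowel merger]
  riepo (rule 4 does not apply)
  riepo (rule 5 does not apply)
  giving Pazilu riepo.
If borrowed from Mineke 'riepa' after the early changes, it would undergo only the recent ones:
  rule 4 (unconditioned shift): no change (riepa)
  rule 5 (palatalisation): no change (riepa)
  ⇒ as a loan: riepa
Pazilu 'riepo' matches the inherited outcome exactly, so it is an inherited cognate, not a loan.

inherited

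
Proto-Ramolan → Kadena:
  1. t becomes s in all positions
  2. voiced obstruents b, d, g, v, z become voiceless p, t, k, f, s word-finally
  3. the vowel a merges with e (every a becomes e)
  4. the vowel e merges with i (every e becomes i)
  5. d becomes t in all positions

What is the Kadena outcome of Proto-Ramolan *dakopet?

Kadena: start from *dakopet.
  rule 1 (unconditioned shift): dakopet → dakopes
  rule 2: no change — dakopes
  rule 3 (vowel merger): dakopes → dekopes
  rule 4 (vowel merger): dekopes → dikopis
  rule 5 (unconditioned shift): dikopis → tikopis
  ⇒ Kadena tikopis

tikopis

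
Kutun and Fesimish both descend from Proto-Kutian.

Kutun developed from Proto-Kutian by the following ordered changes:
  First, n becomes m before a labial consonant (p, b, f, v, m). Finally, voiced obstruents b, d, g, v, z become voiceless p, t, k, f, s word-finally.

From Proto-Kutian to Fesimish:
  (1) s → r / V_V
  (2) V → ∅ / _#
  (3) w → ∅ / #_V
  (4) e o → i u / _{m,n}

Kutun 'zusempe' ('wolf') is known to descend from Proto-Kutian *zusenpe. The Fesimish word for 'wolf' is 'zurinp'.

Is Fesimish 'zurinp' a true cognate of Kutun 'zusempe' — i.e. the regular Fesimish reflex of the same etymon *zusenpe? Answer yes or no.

yes

Derive the expected Fesimish reflex of *zusenpe:
Fesimish: start from *zusenpe.
  rule 1 (rhotacism): zusenpe → zurenpe
  rule 2 (apocope): zurenpe → zurenp
  rule 3: no change — zurenp
  rule 4 (pre-nasal raising): zurenp → zurinp
  ⇒ Fesimish zurinp
Fesimish 'zurinp' matches the regular reflex exactly, so the pair is cognate.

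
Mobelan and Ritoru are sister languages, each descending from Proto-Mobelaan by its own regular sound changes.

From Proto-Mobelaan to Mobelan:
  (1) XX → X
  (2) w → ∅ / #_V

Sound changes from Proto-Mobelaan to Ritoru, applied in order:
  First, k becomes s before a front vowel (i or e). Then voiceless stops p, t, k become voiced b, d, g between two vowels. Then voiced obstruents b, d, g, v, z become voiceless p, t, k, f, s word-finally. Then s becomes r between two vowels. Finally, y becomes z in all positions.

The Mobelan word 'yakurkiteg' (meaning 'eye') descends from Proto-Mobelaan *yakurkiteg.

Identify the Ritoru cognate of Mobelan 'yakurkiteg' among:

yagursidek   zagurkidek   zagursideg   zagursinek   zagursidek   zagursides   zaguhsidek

Ritoru: *yakurkiteg
  yakurkiteg → yakursiteg   [palatalisation]
  yakursiteg → yagursideg   [intervocalic voicing]
  yagursideg → yagursidek   [final devoicing]
  yagursidek (rule 4 does not apply)
  yagursidek → zagursidek   [unconditioned shift]
  giving Ritoru zagursidek.
Among the options, 'zagursidek' alone shows every Ritoru change applied in order.

zagursidek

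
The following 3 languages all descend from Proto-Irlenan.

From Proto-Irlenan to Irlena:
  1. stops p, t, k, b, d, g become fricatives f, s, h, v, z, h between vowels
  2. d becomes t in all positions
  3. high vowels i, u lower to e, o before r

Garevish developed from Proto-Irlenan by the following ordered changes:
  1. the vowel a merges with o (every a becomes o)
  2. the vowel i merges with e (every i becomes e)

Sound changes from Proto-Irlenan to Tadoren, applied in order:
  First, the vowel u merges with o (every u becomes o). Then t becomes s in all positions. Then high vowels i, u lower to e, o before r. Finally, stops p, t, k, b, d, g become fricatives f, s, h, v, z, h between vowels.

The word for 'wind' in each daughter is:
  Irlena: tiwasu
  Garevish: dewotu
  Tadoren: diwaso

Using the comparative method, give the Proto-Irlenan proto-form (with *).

*diwatu

Position 6: Irlena has u, Garevish has u, Tadoren has o. Irlena preserves u here (none of its changes turn any other segment into u), so the proto-segment is *u.
Position 2: Irlena has i, Garevish has e, Tadoren has i. Irlena preserves i here (none of its changes turn any other segment into i), so the proto-segment is *i.
This points to *diwatu. Verify forward in each daughter:
Irlena: *diwatu > diwasu > tiwasu  (by intervocalic lenition, unconditioned shift)
Garevish: start from *diwatu.
  rule 1 (vowel merger): diwatu → diwotu
  rule 2 (vowel merger): diwotu → dewotu
  ⇒ Garevish dewotu
Tadoren: start from *diwatu.
  rule 1 (vowel merger): diwatu → diwato
  rule 2 (unconditioned shift): diwato → diwaso
  rule 3: no change — diwaso
  rule 4: no change — diwaso
  ⇒ Tadoren diwaso
*diwatu is the unique common source.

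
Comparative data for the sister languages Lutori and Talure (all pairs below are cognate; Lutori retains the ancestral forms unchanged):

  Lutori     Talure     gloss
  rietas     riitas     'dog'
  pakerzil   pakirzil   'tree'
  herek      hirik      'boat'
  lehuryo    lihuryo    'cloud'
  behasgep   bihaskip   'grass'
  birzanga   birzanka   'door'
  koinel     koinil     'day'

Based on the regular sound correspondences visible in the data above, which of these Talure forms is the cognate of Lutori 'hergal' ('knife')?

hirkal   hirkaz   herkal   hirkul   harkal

pakerzil ~ pakirzil, herek ~ hirik — Lutori e corresponds to Talure i after a consonant, before r.
birzanga ~ birzanka — Lutori g corresponds to Talure k after a consonant, before a back vowel.
Applying these to Lutori 'hergal':
  hergal → hirgal   (e→i after a consonant, before r)
  hirgal → hirkal   (g→k after a consonant, before a back vowel)
So the Talure cognate is 'hirkal'.

hirkal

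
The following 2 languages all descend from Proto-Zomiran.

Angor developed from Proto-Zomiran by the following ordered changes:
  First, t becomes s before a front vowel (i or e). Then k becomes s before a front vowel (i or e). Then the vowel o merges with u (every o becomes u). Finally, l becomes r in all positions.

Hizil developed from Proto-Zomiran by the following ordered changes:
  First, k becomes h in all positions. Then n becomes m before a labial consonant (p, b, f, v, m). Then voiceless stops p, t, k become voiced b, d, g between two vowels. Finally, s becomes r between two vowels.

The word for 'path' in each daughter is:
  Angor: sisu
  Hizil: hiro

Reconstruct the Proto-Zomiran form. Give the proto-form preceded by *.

*kiso

Position 3: Angor has s, Hizil has r. Taking the neighbouring segments as reconstructed: Angor s can only go back to *s; Hizil r could go back to *s or *r — the one source consistent with every daughter is *s.
Position 4: Angor has u, Hizil has o. Hizil preserves o here (none of its changes turn any other segment into o), so the proto-segment is *o.
Position 1: Angor has s, Hizil has h. Taking the neighbouring segments as reconstructed: Angor s could go back to *t or *k or *s; Hizil h could go back to *k or *h — the one source consistent with every daughter is *k.
Verify the candidate proto-form against each daughter:
Angor: *kiso > siso > sisu  (by palatalisation, vowel merger)
Hizil: *kiso > hiso > hiro  (by unconditioned shift, rhotacism)
*kiso is the unique common source.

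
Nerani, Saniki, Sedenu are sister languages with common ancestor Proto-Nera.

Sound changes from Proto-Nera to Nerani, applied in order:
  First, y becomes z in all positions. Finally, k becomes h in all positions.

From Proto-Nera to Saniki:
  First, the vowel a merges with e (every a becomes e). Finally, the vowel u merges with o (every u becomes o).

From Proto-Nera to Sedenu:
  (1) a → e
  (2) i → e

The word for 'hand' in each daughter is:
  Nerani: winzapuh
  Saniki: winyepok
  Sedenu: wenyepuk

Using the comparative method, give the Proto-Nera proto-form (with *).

*winyapuk

Position 5: Nerani has a, Saniki has e, Sedenu has e. Nerani preserves a here (none of its changes turn any other segment into a), so the proto-segment is *a.
Position 4: Nerani has z, Saniki has y, Sedenu has y. Saniki preserves y here (none of its changes turn any other segment into y), so the proto-segment is *y.
Position 2: Nerani has i, Saniki has i, Sedenu has e. Nerani preserves i here (none of its changes turn any other segment into i), so the proto-segment is *i.
Continuing position by position gives *winyapuk; check it forward:
Nerani: *winyapuk
  winyapuk → winzapuk   [unconditioned shift]
  winzapuk → winzapuh   [unconditioned shift]
  giving Nerani winzapuh.
Saniki: *winyapuk
  winyapuk → winyepuk   [vowel merger]
  winyepuk → winyepok   [vowel merger]
  giving Saniki winyepok.
Sedenu: start from *winyapuk.
  rule 1 (vowel merger): winyapuk → winyepuk
  rule 2 (vowel merger): winyepuk → wenyepuk
  ⇒ Sedenu wenyepuk
Only *winyapuk yields all of Nerani winzapuh, Saniki winyepok, Sedenu wenyepuk.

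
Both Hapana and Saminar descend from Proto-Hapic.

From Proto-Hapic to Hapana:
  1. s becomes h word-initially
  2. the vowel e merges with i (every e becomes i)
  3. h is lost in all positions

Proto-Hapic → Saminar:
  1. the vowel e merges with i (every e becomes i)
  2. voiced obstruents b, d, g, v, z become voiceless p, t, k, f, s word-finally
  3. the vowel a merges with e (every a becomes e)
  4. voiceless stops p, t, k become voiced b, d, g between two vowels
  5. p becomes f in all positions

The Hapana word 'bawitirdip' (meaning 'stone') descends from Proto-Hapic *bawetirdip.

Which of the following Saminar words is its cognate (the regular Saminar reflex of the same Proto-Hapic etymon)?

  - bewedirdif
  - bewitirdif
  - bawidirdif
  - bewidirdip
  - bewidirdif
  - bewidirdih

Saminar: *bawetirdip > bawitirdip > bewitirdip > bewidirdip > bewidirdif  (by vowel merger, vowel merger, intervocalic voicing, unconditioned shift)
Only 'bewidirdif' matches the regular Saminar development of *bawetirdip.

bewidirdif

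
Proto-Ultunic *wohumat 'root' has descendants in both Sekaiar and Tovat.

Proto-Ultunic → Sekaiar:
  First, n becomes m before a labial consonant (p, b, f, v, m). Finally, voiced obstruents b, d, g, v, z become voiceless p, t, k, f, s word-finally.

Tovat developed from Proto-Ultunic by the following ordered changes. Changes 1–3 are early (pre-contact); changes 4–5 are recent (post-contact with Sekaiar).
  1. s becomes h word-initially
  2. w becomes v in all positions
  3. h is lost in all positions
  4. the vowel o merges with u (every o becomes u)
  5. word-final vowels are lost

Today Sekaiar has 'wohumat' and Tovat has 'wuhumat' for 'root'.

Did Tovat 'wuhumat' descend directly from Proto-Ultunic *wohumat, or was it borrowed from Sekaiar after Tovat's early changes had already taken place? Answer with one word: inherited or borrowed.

If inherited, *wohumat would pass through all of Tovat's changes:
Tovat: *wohumat
  wohumat (rule 1 does not apply)
  wohumat → vohumat   [unconditioned shift]
  vohumat → voumat   [h-loss]
  voumat → vuumat   [vowel merger]
  vuumat (rule 5 does not apply)
  giving Tovat vuumat.
If borrowed from Sekaiar 'wohumat' after the early changes, it would undergo only the recent ones:
  rule 4 (vowel merger): wohumat → wuhumat
  rule 5 (apocope): no change (wuhumat)
  ⇒ as a loan: wuhumat
Tovat 'wuhumat' matches the loan outcome 'wuhumat', not the inherited 'vuumat' — it skipped the early Tovat changes, so it was borrowed from Sekaiar.

borrowed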